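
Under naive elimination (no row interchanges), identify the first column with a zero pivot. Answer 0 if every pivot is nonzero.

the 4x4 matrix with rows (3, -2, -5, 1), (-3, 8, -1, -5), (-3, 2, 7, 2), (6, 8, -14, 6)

Naive forward elimination:
R2 <- R2 - (-1)*R1:  [  0   6  -6  -4 ]
R3 <- R3 - (-1)*R1:  [ 0  0  2  3 ]
R4 <- R4 - (2)*R1:  [  0  12  -4   4 ]
R4 <- R4 - (2)*R2:  [  0   0   8  12 ]
R4 <- R4 - (4)*R3:  [ 0  0  0  0 ]
Matrix at this point:
[ 3  -2  -5   1 ]
[ 0   6  -6  -4 ]
[ 0   0   2   3 ]
[ 0   0   0   0 ]
Pivot entry (4,4) in the last row is zero and there are no rows below to swap with -> zero pivot in column 4 (A is singular).

first zero-pivot column = 4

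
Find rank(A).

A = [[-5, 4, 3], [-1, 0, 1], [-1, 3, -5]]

rank(A) = 3

Row reduction:
R2 <- R2 - (1/5)*R1:  [    0  -4/5   2/5 ]
R3 <- R3 - (1/5)*R1:  [     0   11/5  -28/5 ]
R3 <- R3 - (-11/4)*R2:  [    0     0  -9/2 ]
Row echelon form:
[ -5     4     3 ]
[  0  -4/5   2/5 ]
[  0     0  -9/2 ]
Nonzero rows / pivot columns: 3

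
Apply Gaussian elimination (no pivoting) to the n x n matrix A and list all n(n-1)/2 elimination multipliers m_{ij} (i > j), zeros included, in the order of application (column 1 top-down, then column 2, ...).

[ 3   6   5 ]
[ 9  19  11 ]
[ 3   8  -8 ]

Forward elimination:
R2 <- R2 - (3)*R1:  [  0   1  -4 ]
R3 <- R3 - (1)*R1:  [   0    2  -13 ]
R3 <- R3 - (2)*R2:  [  0   0  -5 ]
Multipliers (in order of application): m_{21} = 3, m_{31} = 1, m_{32} = 2

multipliers: 3, 1, 2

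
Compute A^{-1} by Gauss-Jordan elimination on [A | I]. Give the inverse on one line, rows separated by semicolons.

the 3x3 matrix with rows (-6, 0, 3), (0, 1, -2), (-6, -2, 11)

inverse = [-7/24 1/4 1/8; -1/2 2 1/2; -1/4 1/2 1/4]

Gauss-Jordan on [A | I]:
R1 <- (1/-6)*R1:  [    1     0  -1/2  |  -1/6     0     0 ]
R3 <- R3 - (-6)*R1:  [  0  -2   8  |  -1   0   1 ]
R3 <- R3 - (-2)*R2:  [  0   0   4  |  -1   2   1 ]
R3 <- (1/4)*R3:  [    0     0     1  |  -1/4   1/2   1/4 ]
R1 <- R1 - (-1/2)*R3:  [     1      0      0  |  -7/24    1/4    1/8 ]
R2 <- R2 - (-2)*R3:  [    0     1     0  |  -1/2     2   1/2 ]
Right block of [I | A^{-1}] is the inverse:
[ -7/24  1/4  1/8 ]
[  -1/2    2  1/2 ]
[  -1/4  1/2  1/4 ]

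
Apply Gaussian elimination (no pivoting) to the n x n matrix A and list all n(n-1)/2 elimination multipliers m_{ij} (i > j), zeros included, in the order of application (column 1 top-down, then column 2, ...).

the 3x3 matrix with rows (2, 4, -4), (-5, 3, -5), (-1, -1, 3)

multipliers: -5/2, -1/2, 1/13

Forward elimination:
R2 <- R2 - (-5/2)*R1:  [   0   13  -15 ]
R3 <- R3 - (-1/2)*R1:  [ 0  1  1 ]
R3 <- R3 - (1/13)*R2:  [     0      0  28/13 ]
Multipliers (in order of application): m_{21} = -5/2, m_{31} = -1/2, m_{32} = 1/13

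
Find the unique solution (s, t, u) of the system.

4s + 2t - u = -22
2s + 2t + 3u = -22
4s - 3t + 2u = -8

(-4, -4, -2)

Forward elimination on [A|b]:
R2 <- R2 - (1/2)*R1:  [   0    1  7/2  -11 ]
R3 <- R3 - (1)*R1:  [  0  -5   3  14 ]
R3 <- R3 - (-5)*R2:  [    0     0  41/2   -41 ]
Row echelon form:
[ 4  2    -1  |  -22 ]
[ 0  1   7/2  |  -11 ]
[ 0  0  41/2  |  -41 ]
Back-substitution:
u = (-41) / (41/2) = -2
t = (-11 - (7/2)*(-2)) / 1 = -4
s = (-22 - (2)*(-4) - (-1)*(-2)) / 4 = -4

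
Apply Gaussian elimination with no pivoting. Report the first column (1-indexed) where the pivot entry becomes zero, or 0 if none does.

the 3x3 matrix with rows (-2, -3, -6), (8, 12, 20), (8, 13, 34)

Naive forward elimination:
R2 <- R2 - (-4)*R1:  [  0   0  -4 ]
R3 <- R3 - (-4)*R1:  [  0   1  10 ]
Matrix at this point:
[ -2  -3  -6 ]
[  0   0  -4 ]
[  0   1  10 ]
Pivot entry (2,2) is zero but row 3 has 1 in column 2 -> naive elimination stops; a row interchange (e.g. R2 <-> R3) would be required here.

first zero-pivot column = 2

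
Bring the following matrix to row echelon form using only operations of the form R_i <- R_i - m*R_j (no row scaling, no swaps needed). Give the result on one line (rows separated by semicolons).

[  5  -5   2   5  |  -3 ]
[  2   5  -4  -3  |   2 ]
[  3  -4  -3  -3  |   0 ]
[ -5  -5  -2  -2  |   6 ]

Forward elimination:
R2 <- R2 - (2/5)*R1:  [     0      7  -24/5     -5   16/5 ]
R3 <- R3 - (3/5)*R1:  [     0     -1  -21/5     -6    9/5 ]
R4 <- R4 - (-1)*R1:  [   0  -10    0    3    3 ]
R3 <- R3 - (-1/7)*R2:  [       0        0  -171/35    -47/7    79/35 ]
R4 <- R4 - (-10/7)*R2:  [     0      0  -48/7  -29/7   53/7 ]
R4 <- R4 - (80/57)*R3:  [      0       0       0  301/57  251/57 ]
Row echelon form:
[ 5  -5        2       5  |      -3 ]
[ 0   7    -24/5      -5  |    16/5 ]
[ 0   0  -171/35   -47/7  |   79/35 ]
[ 0   0        0  301/57  |  251/57 ]

REF = [5 -5 2 5 -3; 0 7 -24/5 -5 16/5; 0 0 -171/35 -47/7 79/35; 0 0 0 301/57 251/57]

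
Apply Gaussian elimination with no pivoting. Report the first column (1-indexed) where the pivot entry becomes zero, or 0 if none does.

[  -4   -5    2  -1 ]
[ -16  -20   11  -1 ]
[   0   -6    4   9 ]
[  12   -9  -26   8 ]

first zero-pivot column = 2

Naive forward elimination:
R2 <- R2 - (4)*R1:  [ 0  0  3  3 ]
R4 <- R4 - (-3)*R1:  [   0  -24  -20    5 ]
Matrix at this point:
[ -4   -5    2  -1 ]
[  0    0    3   3 ]
[  0   -6    4   9 ]
[  0  -24  -20   5 ]
Pivot entry (2,2) is zero but row 3 has -6 in column 2 -> naive elimination stops; a row interchange (e.g. R2 <-> R3) would be required here.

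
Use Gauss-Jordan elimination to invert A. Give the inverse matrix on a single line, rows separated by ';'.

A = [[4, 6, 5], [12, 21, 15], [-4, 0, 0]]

inverse = [0 0 -1/4; -1 1/3 0; 7/5 -2/5 1/5]

Gauss-Jordan on [A | I]:
R1 <- (1/4)*R1:  [   1  3/2  5/4  |  1/4    0    0 ]
R2 <- R2 - (12)*R1:  [  0   3   0  |  -3   1   0 ]
R3 <- R3 - (-4)*R1:  [ 0  6  5  |  1  0  1 ]
R2 <- (1/3)*R2:  [   0    1    0  |   -1  1/3    0 ]
R1 <- R1 - (3/2)*R2:  [    1     0   5/4  |   7/4  -1/2     0 ]
R3 <- R3 - (6)*R2:  [  0   0   5  |   7  -2   1 ]
R3 <- (1/5)*R3:  [    0     0     1  |   7/5  -2/5   1/5 ]
R1 <- R1 - (5/4)*R3:  [    1     0     0  |     0     0  -1/4 ]
Right block of [I | A^{-1}] is the inverse:
[   0     0  -1/4 ]
[  -1   1/3     0 ]
[ 7/5  -2/5   1/5 ]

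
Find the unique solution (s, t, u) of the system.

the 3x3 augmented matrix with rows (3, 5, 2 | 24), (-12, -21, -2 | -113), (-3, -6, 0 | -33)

Forward elimination on [A|b]:
R2 <- R2 - (-4)*R1:  [   0   -1    6  -17 ]
R3 <- R3 - (-1)*R1:  [  0  -1   2  -9 ]
R3 <- R3 - (1)*R2:  [  0   0  -4   8 ]
Row echelon form:
[ 3   5   2  |   24 ]
[ 0  -1   6  |  -17 ]
[ 0   0  -4  |    8 ]
Back-substitution:
u = (8) / -4 = -2
t = (-17 - (6)*(-2)) / -1 = 5
s = (24 - (5)*(5) - (2)*(-2)) / 3 = 1

(1, 5, -2)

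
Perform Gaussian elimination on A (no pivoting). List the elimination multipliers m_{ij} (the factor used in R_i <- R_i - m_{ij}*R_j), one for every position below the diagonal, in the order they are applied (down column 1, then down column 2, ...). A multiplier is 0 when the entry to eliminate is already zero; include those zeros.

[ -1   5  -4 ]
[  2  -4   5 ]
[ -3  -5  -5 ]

Forward elimination:
R2 <- R2 - (-2)*R1:  [  0   6  -3 ]
R3 <- R3 - (3)*R1:  [   0  -20    7 ]
R3 <- R3 - (-10/3)*R2:  [  0   0  -3 ]
Multipliers (in order of application): m_{21} = -2, m_{31} = 3, m_{32} = -10/3

multipliers: -2, 3, -10/3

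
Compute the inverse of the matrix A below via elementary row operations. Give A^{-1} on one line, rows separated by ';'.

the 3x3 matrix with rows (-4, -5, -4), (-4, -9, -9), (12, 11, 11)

Gauss-Jordan on [A | I]:
R1 <- (1/-4)*R1:  [    1   5/4     1  |  -1/4     0     0 ]
R2 <- R2 - (-4)*R1:  [  0  -4  -5  |  -1   1   0 ]
R3 <- R3 - (12)*R1:  [  0  -4  -1  |   3   0   1 ]
R2 <- (1/-4)*R2:  [    0     1   5/4  |   1/4  -1/4     0 ]
R1 <- R1 - (5/4)*R2:  [     1      0  -9/16  |  -9/16   5/16      0 ]
R3 <- R3 - (-4)*R2:  [  0   0   4  |   4  -1   1 ]
R3 <- (1/4)*R3:  [    0     0     1  |     1  -1/4   1/4 ]
R1 <- R1 - (-9/16)*R3:  [     1      0      0  |      0  11/64   9/64 ]
R2 <- R2 - (5/4)*R3:  [     0      1      0  |     -1   1/16  -5/16 ]
Right block of [I | A^{-1}] is the inverse:
[  0  11/64   9/64 ]
[ -1   1/16  -5/16 ]
[  1   -1/4    1/4 ]

inverse = [0 11/64 9/64; -1 1/16 -5/16; 1 -1/4 1/4]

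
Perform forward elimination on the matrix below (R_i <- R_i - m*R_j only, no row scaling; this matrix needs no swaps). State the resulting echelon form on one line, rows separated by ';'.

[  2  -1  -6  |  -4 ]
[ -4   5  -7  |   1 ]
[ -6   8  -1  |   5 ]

Forward elimination:
R2 <- R2 - (-2)*R1:  [   0    3  -19   -7 ]
R3 <- R3 - (-3)*R1:  [   0    5  -19   -7 ]
R3 <- R3 - (5/3)*R2:  [    0     0  38/3  14/3 ]
Row echelon form:
[ 2  -1    -6  |    -4 ]
[ 0   3   -19  |    -7 ]
[ 0   0  38/3  |  14/3 ]

REF = [2 -1 -6 -4; 0 3 -19 -7; 0 0 38/3 14/3]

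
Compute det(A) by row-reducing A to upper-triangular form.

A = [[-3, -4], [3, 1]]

Forward elimination:
R2 <- R2 - (-1)*R1:  [  0  -3 ]
Upper-triangular form:
[ -3  -4 ]
[  0  -3 ]
det(A) = (-1)^0 * (-3) * (-3) = 9  (0 row swaps -> sign +1)

det(A) = 9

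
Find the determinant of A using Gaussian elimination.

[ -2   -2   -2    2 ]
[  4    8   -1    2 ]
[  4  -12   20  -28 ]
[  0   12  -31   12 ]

det(A) = -192

Forward elimination:
R2 <- R2 - (-2)*R1:  [  0   4  -5   6 ]
R3 <- R3 - (-2)*R1:  [   0  -16   16  -24 ]
R3 <- R3 - (-4)*R2:  [  0   0  -4   0 ]
R4 <- R4 - (3)*R2:  [   0    0  -16   -6 ]
R4 <- R4 - (4)*R3:  [  0   0   0  -6 ]
Upper-triangular form:
[ -2  -2  -2   2 ]
[  0   4  -5   6 ]
[  0   0  -4   0 ]
[  0   0   0  -6 ]
det(A) = (-1)^0 * (-2) * (4) * (-4) * (-6) = -192  (0 row swaps -> sign +1)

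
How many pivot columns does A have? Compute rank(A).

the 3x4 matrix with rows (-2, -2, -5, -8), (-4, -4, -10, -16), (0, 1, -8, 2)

rank(A) = 2

Row reduction:
R2 <- R2 - (2)*R1:  [ 0  0  0  0 ]
R2 <-> R3   (pivot in column 2 was zero)
[ -2  -2  -5  -8 ]
[  0   1  -8   2 ]
[  0   0   0   0 ]
Row echelon form:
[ -2  -2  -5  -8 ]
[  0   1  -8   2 ]
[  0   0   0   0 ]
Nonzero rows / pivot columns: 2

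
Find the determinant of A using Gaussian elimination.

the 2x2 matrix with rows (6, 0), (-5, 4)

Forward elimination:
R2 <- R2 - (-5/6)*R1:  [ 0  4 ]
Upper-triangular form:
[ 6  0 ]
[ 0  4 ]
det(A) = (-1)^0 * (6) * (4) = 24  (0 row swaps -> sign +1)

det(A) = 24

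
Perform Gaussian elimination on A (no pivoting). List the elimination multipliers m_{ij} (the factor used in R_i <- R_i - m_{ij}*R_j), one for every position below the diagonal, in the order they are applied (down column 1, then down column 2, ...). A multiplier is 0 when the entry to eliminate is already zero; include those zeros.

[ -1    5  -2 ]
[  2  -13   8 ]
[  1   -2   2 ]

multipliers: -2, -1, -1

Forward elimination:
R2 <- R2 - (-2)*R1:  [  0  -3   4 ]
R3 <- R3 - (-1)*R1:  [ 0  3  0 ]
R3 <- R3 - (-1)*R2:  [ 0  0  4 ]
Multipliers (in order of application): m_{21} = -2, m_{31} = -1, m_{32} = -1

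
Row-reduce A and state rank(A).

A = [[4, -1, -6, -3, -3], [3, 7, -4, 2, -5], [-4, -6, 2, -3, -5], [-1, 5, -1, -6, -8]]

Row reduction:
R2 <- R2 - (3/4)*R1:  [     0   31/4    1/2   17/4  -11/4 ]
R3 <- R3 - (-1)*R1:  [  0  -7  -4  -6  -8 ]
R4 <- R4 - (-1/4)*R1:  [     0   19/4   -5/2  -27/4  -35/4 ]
R3 <- R3 - (-28/31)*R2:  [       0        0  -110/31   -67/31  -325/31 ]
R4 <- R4 - (19/31)*R2:  [       0        0   -87/31  -290/31  -219/31 ]
R4 <- R4 - (87/110)*R3:  [        0         0         0  -841/110     27/22 ]
Row echelon form:
[ 4    -1       -6        -3       -3 ]
[ 0  31/4      1/2      17/4    -11/4 ]
[ 0     0  -110/31    -67/31  -325/31 ]
[ 0     0        0  -841/110    27/22 ]
Nonzero rows / pivot columns: 4

rank(A) = 4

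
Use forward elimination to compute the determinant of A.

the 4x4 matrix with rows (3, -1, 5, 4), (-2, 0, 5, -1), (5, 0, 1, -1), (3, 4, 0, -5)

det(A) = -497

Forward elimination:
R2 <- R2 - (-2/3)*R1:  [    0  -2/3  25/3   5/3 ]
R3 <- R3 - (5/3)*R1:  [     0    5/3  -22/3  -23/3 ]
R4 <- R4 - (1)*R1:  [  0   5  -5  -9 ]
R3 <- R3 - (-5/2)*R2:  [    0     0  27/2  -7/2 ]
R4 <- R4 - (-15/2)*R2:  [     0      0  115/2    7/2 ]
R4 <- R4 - (115/27)*R3:  [      0       0       0  497/27 ]
Upper-triangular form:
[ 3    -1     5       4 ]
[ 0  -2/3  25/3     5/3 ]
[ 0     0  27/2    -7/2 ]
[ 0     0     0  497/27 ]
det(A) = (-1)^0 * (3) * (-2/3) * (27/2) * (497/27) = -497  (0 row swaps -> sign +1)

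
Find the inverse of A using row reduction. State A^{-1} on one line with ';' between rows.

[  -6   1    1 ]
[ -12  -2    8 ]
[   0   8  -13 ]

Gauss-Jordan on [A | I]:
R1 <- (1/-6)*R1:  [    1  -1/6  -1/6  |  -1/6     0     0 ]
R2 <- R2 - (-12)*R1:  [  0  -4   6  |  -2   1   0 ]
R2 <- (1/-4)*R2:  [    0     1  -3/2  |   1/2  -1/4     0 ]
R1 <- R1 - (-1/6)*R2:  [     1      0  -5/12  |  -1/12  -1/24      0 ]
R3 <- R3 - (8)*R2:  [  0   0  -1  |  -4   2   1 ]
R3 <- (1/-1)*R3:  [  0   0   1  |   4  -2  -1 ]
R1 <- R1 - (-5/12)*R3:  [     1      0      0  |  19/12   -7/8  -5/12 ]
R2 <- R2 - (-3/2)*R3:  [     0      1      0  |   13/2  -13/4   -3/2 ]
Right block of [I | A^{-1}] is the inverse:
[ 19/12   -7/8  -5/12 ]
[  13/2  -13/4   -3/2 ]
[     4     -2     -1 ]

inverse = [19/12 -7/8 -5/12; 13/2 -13/4 -3/2; 4 -2 -1]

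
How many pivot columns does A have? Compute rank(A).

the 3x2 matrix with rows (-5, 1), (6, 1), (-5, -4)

Row reduction:
R2 <- R2 - (-6/5)*R1:  [    0  11/5 ]
R3 <- R3 - (1)*R1:  [  0  -5 ]
R3 <- R3 - (-25/11)*R2:  [ 0  0 ]
Row echelon form:
[ -5     1 ]
[  0  11/5 ]
[  0     0 ]
Nonzero rows / pivot columns: 2

rank(A) = 2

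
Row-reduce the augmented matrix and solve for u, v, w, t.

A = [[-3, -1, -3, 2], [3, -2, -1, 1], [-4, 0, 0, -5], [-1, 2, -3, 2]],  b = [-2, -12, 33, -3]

Forward elimination on [A|b]:
R2 <- R2 - (-1)*R1:  [   0   -3   -4    3  -14 ]
R3 <- R3 - (4/3)*R1:  [     0    4/3      4  -23/3  107/3 ]
R4 <- R4 - (1/3)*R1:  [    0   7/3    -2   4/3  -7/3 ]
R3 <- R3 - (-4/9)*R2:  [     0      0   20/9  -19/3  265/9 ]
R4 <- R4 - (-7/9)*R2:  [      0       0   -46/9    11/3  -119/9 ]
R4 <- R4 - (-23/10)*R3:  [       0        0        0  -109/10    109/2 ]
Row echelon form:
[ -3  -1    -3        2  |     -2 ]
[  0  -3    -4        3  |    -14 ]
[  0   0  20/9    -19/3  |  265/9 ]
[  0   0     0  -109/10  |  109/2 ]
Back-substitution:
t = (109/2) / (-109/10) = -5
w = (265/9 - (-19/3)*(-5)) / (20/9) = -1
v = (-14 - (-4)*(-1) - (3)*(-5)) / -3 = 1
u = (-2 - (-1)*(1) - (-3)*(-1) - (2)*(-5)) / -3 = -2

(-2, 1, -1, -5)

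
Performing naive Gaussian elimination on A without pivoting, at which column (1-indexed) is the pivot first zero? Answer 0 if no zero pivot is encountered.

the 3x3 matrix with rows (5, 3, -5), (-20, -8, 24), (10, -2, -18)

Naive forward elimination:
R2 <- R2 - (-4)*R1:  [ 0  4  4 ]
R3 <- R3 - (2)*R1:  [  0  -8  -8 ]
R3 <- R3 - (-2)*R2:  [ 0  0  0 ]
Matrix at this point:
[ 5  3  -5 ]
[ 0  4   4 ]
[ 0  0   0 ]
Pivot entry (3,3) in the last row is zero and there are no rows below to swap with -> zero pivot in column 3 (A is singular).

first zero-pivot column = 3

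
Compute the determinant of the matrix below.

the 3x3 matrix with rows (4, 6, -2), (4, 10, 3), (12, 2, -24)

det(A) = 32

Forward elimination:
R2 <- R2 - (1)*R1:  [ 0  4  5 ]
R3 <- R3 - (3)*R1:  [   0  -16  -18 ]
R3 <- R3 - (-4)*R2:  [ 0  0  2 ]
Upper-triangular form:
[ 4  6  -2 ]
[ 0  4   5 ]
[ 0  0   2 ]
det(A) = (-1)^0 * (4) * (4) * (2) = 32  (0 row swaps -> sign +1)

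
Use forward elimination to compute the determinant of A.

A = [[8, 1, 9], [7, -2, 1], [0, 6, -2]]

det(A) = 376

Forward elimination:
R2 <- R2 - (7/8)*R1:  [     0  -23/8  -55/8 ]
R3 <- R3 - (-48/23)*R2:  [       0        0  -376/23 ]
Upper-triangular form:
[ 8      1        9 ]
[ 0  -23/8    -55/8 ]
[ 0      0  -376/23 ]
det(A) = (-1)^0 * (8) * (-23/8) * (-376/23) = 376  (0 row swaps -> sign +1)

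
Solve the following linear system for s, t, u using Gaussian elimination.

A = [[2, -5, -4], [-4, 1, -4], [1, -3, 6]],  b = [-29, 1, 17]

(-4, 1, 4)

Forward elimination on [A|b]:
R2 <- R2 - (-2)*R1:  [   0   -9  -12  -57 ]
R3 <- R3 - (1/2)*R1:  [    0  -1/2     8  63/2 ]
R3 <- R3 - (1/18)*R2:  [     0      0   26/3  104/3 ]
Row echelon form:
[ 2  -5    -4  |    -29 ]
[ 0  -9   -12  |    -57 ]
[ 0   0  26/3  |  104/3 ]
Back-substitution:
u = (104/3) / (26/3) = 4
t = (-57 - (-12)*(4)) / -9 = 1
s = (-29 - (-5)*(1) - (-4)*(4)) / 2 = -4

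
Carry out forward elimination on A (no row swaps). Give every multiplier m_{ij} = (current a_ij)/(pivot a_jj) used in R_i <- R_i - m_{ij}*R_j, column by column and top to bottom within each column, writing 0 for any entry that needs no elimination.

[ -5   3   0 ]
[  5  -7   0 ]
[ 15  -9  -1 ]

Forward elimination:
R2 <- R2 - (-1)*R1:  [  0  -4   0 ]
R3 <- R3 - (-3)*R1:  [  0   0  -1 ]
R3: entry in column 2 is already 0 -> m_{32} = 0 (no row operation needed)
Multipliers (in order of application): m_{21} = -1, m_{31} = -3, m_{32} = 0

multipliers: -1, -3, 0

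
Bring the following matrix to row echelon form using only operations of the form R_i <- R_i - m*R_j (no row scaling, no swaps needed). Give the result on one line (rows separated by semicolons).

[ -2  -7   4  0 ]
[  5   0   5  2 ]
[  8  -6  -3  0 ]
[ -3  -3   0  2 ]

REF = [-2 -7 4 0; 0 -35/2 15 2; 0 0 -113/7 -136/35; 0 0 0 1556/565]

Forward elimination:
R2 <- R2 - (-5/2)*R1:  [     0  -35/2     15      2 ]
R3 <- R3 - (-4)*R1:  [   0  -34   13    0 ]
R4 <- R4 - (3/2)*R1:  [    0  15/2    -6     2 ]
R3 <- R3 - (68/35)*R2:  [       0        0   -113/7  -136/35 ]
R4 <- R4 - (-3/7)*R2:  [    0     0   3/7  20/7 ]
R4 <- R4 - (-3/113)*R3:  [        0         0         0  1556/565 ]
Row echelon form:
[ -2     -7       4         0 ]
[  0  -35/2      15         2 ]
[  0      0  -113/7   -136/35 ]
[  0      0       0  1556/565 ]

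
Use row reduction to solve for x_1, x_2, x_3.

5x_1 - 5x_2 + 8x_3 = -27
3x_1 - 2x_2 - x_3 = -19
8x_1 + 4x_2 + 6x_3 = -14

(-4, 3, 1)

Forward elimination on [A|b]:
R2 <- R2 - (3/5)*R1:  [     0      1  -29/5  -14/5 ]
R3 <- R3 - (8/5)*R1:  [     0     12  -34/5  146/5 ]
R3 <- R3 - (12)*R2:  [     0      0  314/5  314/5 ]
Row echelon form:
[ 5  -5      8  |    -27 ]
[ 0   1  -29/5  |  -14/5 ]
[ 0   0  314/5  |  314/5 ]
Back-substitution:
x_3 = (314/5) / (314/5) = 1
x_2 = (-14/5 - (-29/5)*(1)) / 1 = 3
x_1 = (-27 - (-5)*(3) - (8)*(1)) / 5 = -4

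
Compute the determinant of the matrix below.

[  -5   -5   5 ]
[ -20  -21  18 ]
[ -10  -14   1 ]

det(A) = -5

Forward elimination:
R2 <- R2 - (4)*R1:  [  0  -1  -2 ]
R3 <- R3 - (2)*R1:  [  0  -4  -9 ]
R3 <- R3 - (4)*R2:  [  0   0  -1 ]
Upper-triangular form:
[ -5  -5   5 ]
[  0  -1  -2 ]
[  0   0  -1 ]
det(A) = (-1)^0 * (-5) * (-1) * (-1) = -5  (0 row swaps -> sign +1)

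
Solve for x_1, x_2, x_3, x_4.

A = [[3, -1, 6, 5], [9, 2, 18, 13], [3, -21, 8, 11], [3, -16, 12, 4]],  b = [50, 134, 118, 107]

Forward elimination on [A|b]:
R2 <- R2 - (3)*R1:  [   0    5    0   -2  -16 ]
R3 <- R3 - (1)*R1:  [   0  -20    2    6   68 ]
R4 <- R4 - (1)*R1:  [   0  -15    6   -1   57 ]
R3 <- R3 - (-4)*R2:  [  0   0   2  -2   4 ]
R4 <- R4 - (-3)*R2:  [  0   0   6  -7   9 ]
R4 <- R4 - (3)*R3:  [  0   0   0  -1  -3 ]
Row echelon form:
[ 3  -1  6   5  |   50 ]
[ 0   5  0  -2  |  -16 ]
[ 0   0  2  -2  |    4 ]
[ 0   0  0  -1  |   -3 ]
Back-substitution:
x_4 = (-3) / -1 = 3
x_3 = (4 - (-2)*(3)) / 2 = 5
x_2 = (-16 - (-2)*(3)) / 5 = -2
x_1 = (50 - (-1)*(-2) - (6)*(5) - (5)*(3)) / 3 = 1

(1, -2, 5, 3)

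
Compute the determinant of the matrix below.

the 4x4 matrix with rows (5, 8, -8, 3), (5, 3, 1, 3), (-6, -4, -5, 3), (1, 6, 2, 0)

Forward elimination:
R2 <- R2 - (1)*R1:  [  0  -5   9   0 ]
R3 <- R3 - (-6/5)*R1:  [     0   28/5  -73/5   33/5 ]
R4 <- R4 - (1/5)*R1:  [    0  22/5  18/5  -3/5 ]
R3 <- R3 - (-28/25)*R2:  [       0        0  -113/25     33/5 ]
R4 <- R4 - (-22/25)*R2:  [      0       0  288/25    -3/5 ]
R4 <- R4 - (-288/113)*R3:  [        0         0         0  1833/113 ]
Upper-triangular form:
[ 5   8       -8         3 ]
[ 0  -5        9         0 ]
[ 0   0  -113/25      33/5 ]
[ 0   0        0  1833/113 ]
det(A) = (-1)^0 * (5) * (-5) * (-113/25) * (1833/113) = 1833  (0 row swaps -> sign +1)

det(A) = 1833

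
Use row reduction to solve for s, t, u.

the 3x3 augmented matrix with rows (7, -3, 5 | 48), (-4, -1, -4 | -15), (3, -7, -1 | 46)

Forward elimination on [A|b]:
R2 <- R2 - (-4/7)*R1:  [     0  -19/7   -8/7   87/7 ]
R3 <- R3 - (3/7)*R1:  [     0  -40/7  -22/7  178/7 ]
R3 <- R3 - (40/19)*R2:  [      0       0  -14/19  -14/19 ]
Row echelon form:
[ 7     -3       5  |      48 ]
[ 0  -19/7    -8/7  |    87/7 ]
[ 0      0  -14/19  |  -14/19 ]
Back-substitution:
u = (-14/19) / (-14/19) = 1
t = (87/7 - (-8/7)*(1)) / (-19/7) = -5
s = (48 - (-3)*(-5) - (5)*(1)) / 7 = 4

(4, -5, 1)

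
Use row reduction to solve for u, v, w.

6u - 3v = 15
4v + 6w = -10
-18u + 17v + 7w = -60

(2, -1, -1)

Forward elimination on [A|b]:
R3 <- R3 - (-3)*R1:  [   0    8    7  -15 ]
R3 <- R3 - (2)*R2:  [  0   0  -5   5 ]
Row echelon form:
[ 6  -3   0  |   15 ]
[ 0   4   6  |  -10 ]
[ 0   0  -5  |    5 ]
Back-substitution:
w = (5) / -5 = -1
v = (-10 - (6)*(-1)) / 4 = -1
u = (15 - (-3)*(-1)) / 6 = 2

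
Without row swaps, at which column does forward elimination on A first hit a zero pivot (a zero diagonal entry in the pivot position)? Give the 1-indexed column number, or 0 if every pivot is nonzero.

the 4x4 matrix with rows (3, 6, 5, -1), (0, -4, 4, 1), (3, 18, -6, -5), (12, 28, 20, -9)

first zero-pivot column = 4

Naive forward elimination:
R3 <- R3 - (1)*R1:  [   0   12  -11   -4 ]
R4 <- R4 - (4)*R1:  [  0   4   0  -5 ]
R3 <- R3 - (-3)*R2:  [  0   0   1  -1 ]
R4 <- R4 - (-1)*R2:  [  0   0   4  -4 ]
R4 <- R4 - (4)*R3:  [ 0  0  0  0 ]
Matrix at this point:
[ 3   6  5  -1 ]
[ 0  -4  4   1 ]
[ 0   0  1  -1 ]
[ 0   0  0   0 ]
Pivot entry (4,4) in the last row is zero and there are no rows below to swap with -> zero pivot in column 4 (A is singular).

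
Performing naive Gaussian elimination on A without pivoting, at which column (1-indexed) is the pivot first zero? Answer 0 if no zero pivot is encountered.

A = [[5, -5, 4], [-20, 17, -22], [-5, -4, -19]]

first zero-pivot column = 0

Naive forward elimination:
R2 <- R2 - (-4)*R1:  [  0  -3  -6 ]
R3 <- R3 - (-1)*R1:  [   0   -9  -15 ]
R3 <- R3 - (3)*R2:  [ 0  0  3 ]
All pivots nonzero; naive elimination completes without hitting a zero pivot.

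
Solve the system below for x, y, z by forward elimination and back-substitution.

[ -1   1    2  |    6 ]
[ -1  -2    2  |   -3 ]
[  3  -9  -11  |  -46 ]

(1, 3, 2)

Forward elimination on [A|b]:
R2 <- R2 - (1)*R1:  [  0  -3   0  -9 ]
R3 <- R3 - (-3)*R1:  [   0   -6   -5  -28 ]
R3 <- R3 - (2)*R2:  [   0    0   -5  -10 ]
Row echelon form:
[ -1   1   2  |    6 ]
[  0  -3   0  |   -9 ]
[  0   0  -5  |  -10 ]
Back-substitution:
z = (-10) / -5 = 2
y = (-9) / -3 = 3
x = (6 - (1)*(3) - (2)*(2)) / -1 = 1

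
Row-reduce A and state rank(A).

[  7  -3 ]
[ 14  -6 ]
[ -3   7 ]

rank(A) = 2

Row reduction:
R2 <- R2 - (2)*R1:  [ 0  0 ]
R3 <- R3 - (-3/7)*R1:  [    0  40/7 ]
R2 <-> R3   (pivot in column 2 was zero)
[ 7    -3 ]
[ 0  40/7 ]
[ 0     0 ]
Row echelon form:
[ 7    -3 ]
[ 0  40/7 ]
[ 0     0 ]
Nonzero rows / pivot columns: 2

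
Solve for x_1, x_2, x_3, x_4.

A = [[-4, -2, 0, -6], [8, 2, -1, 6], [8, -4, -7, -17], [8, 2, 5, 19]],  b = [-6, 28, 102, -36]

(5, 5, -2, -4)

Forward elimination on [A|b]:
R2 <- R2 - (-2)*R1:  [  0  -2  -1  -6  16 ]
R3 <- R3 - (-2)*R1:  [   0   -8   -7  -29   90 ]
R4 <- R4 - (-2)*R1:  [   0   -2    5    7  -48 ]
R3 <- R3 - (4)*R2:  [  0   0  -3  -5  26 ]
R4 <- R4 - (1)*R2:  [   0    0    6   13  -64 ]
R4 <- R4 - (-2)*R3:  [   0    0    0    3  -12 ]
Row echelon form:
[ -4  -2   0  -6  |   -6 ]
[  0  -2  -1  -6  |   16 ]
[  0   0  -3  -5  |   26 ]
[  0   0   0   3  |  -12 ]
Back-substitution:
x_4 = (-12) / 3 = -4
x_3 = (26 - (-5)*(-4)) / -3 = -2
x_2 = (16 - (-1)*(-2) - (-6)*(-4)) / -2 = 5
x_1 = (-6 - (-2)*(5) - (-6)*(-4)) / -4 = 5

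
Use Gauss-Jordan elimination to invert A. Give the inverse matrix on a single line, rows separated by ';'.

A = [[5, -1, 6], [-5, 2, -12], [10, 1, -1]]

inverse = [2/5 1/5 0; -5 -13/5 6/5; -1 -3/5 1/5]

Gauss-Jordan on [A | I]:
R1 <- (1/5)*R1:  [    1  -1/5   6/5  |   1/5     0     0 ]
R2 <- R2 - (-5)*R1:  [  0   1  -6  |   1   1   0 ]
R3 <- R3 - (10)*R1:  [   0    3  -13  |   -2    0    1 ]
R1 <- R1 - (-1/5)*R2:  [   1    0    0  |  2/5  1/5    0 ]
R3 <- R3 - (3)*R2:  [  0   0   5  |  -5  -3   1 ]
R3 <- (1/5)*R3:  [    0     0     1  |    -1  -3/5   1/5 ]
R2 <- R2 - (-6)*R3:  [     0      1      0  |     -5  -13/5    6/5 ]
Right block of [I | A^{-1}] is the inverse:
[ 2/5    1/5    0 ]
[  -5  -13/5  6/5 ]
[  -1   -3/5  1/5 ]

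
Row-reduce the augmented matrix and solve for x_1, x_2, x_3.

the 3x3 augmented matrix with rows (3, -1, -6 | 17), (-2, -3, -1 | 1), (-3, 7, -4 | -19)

(3, -2, -1)

Forward elimination on [A|b]:
R2 <- R2 - (-2/3)*R1:  [     0  -11/3     -5   37/3 ]
R3 <- R3 - (-1)*R1:  [   0    6  -10   -2 ]
R3 <- R3 - (-18/11)*R2:  [       0        0  -200/11   200/11 ]
Row echelon form:
[ 3     -1       -6  |      17 ]
[ 0  -11/3       -5  |    37/3 ]
[ 0      0  -200/11  |  200/11 ]
Back-substitution:
x_3 = (200/11) / (-200/11) = -1
x_2 = (37/3 - (-5)*(-1)) / (-11/3) = -2
x_1 = (17 - (-1)*(-2) - (-6)*(-1)) / 3 = 3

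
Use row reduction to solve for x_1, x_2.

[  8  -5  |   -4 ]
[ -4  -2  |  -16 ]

Forward elimination on [A|b]:
R2 <- R2 - (-1/2)*R1:  [    0  -9/2   -18 ]
Row echelon form:
[ 8    -5  |   -4 ]
[ 0  -9/2  |  -18 ]
Back-substitution:
x_2 = (-18) / (-9/2) = 4
x_1 = (-4 - (-5)*(4)) / 8 = 2

(2, 4)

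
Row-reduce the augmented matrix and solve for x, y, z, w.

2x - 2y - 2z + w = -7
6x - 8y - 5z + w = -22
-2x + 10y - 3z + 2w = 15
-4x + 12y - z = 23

Forward elimination on [A|b]:
R2 <- R2 - (3)*R1:  [  0  -2   1  -2  -1 ]
R3 <- R3 - (-1)*R1:  [  0   8  -5   3   8 ]
R4 <- R4 - (-2)*R1:  [  0   8  -5   2   9 ]
R3 <- R3 - (-4)*R2:  [  0   0  -1  -5   4 ]
R4 <- R4 - (-4)*R2:  [  0   0  -1  -6   5 ]
R4 <- R4 - (1)*R3:  [  0   0   0  -1   1 ]
Row echelon form:
[ 2  -2  -2   1  |  -7 ]
[ 0  -2   1  -2  |  -1 ]
[ 0   0  -1  -5  |   4 ]
[ 0   0   0  -1  |   1 ]
Back-substitution:
w = (1) / -1 = -1
z = (4 - (-5)*(-1)) / -1 = 1
y = (-1 - (1)*(1) - (-2)*(-1)) / -2 = 2
x = (-7 - (-2)*(2) - (-2)*(1) - (1)*(-1)) / 2 = 0

(0, 2, 1, -1)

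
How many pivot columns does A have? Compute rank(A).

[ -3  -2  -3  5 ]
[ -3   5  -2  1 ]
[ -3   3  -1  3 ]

rank(A) = 3

Row reduction:
R2 <- R2 - (1)*R1:  [  0   7   1  -4 ]
R3 <- R3 - (1)*R1:  [  0   5   2  -2 ]
R3 <- R3 - (5/7)*R2:  [   0    0  9/7  6/7 ]
Row echelon form:
[ -3  -2   -3    5 ]
[  0   7    1   -4 ]
[  0   0  9/7  6/7 ]
Nonzero rows / pivot columns: 3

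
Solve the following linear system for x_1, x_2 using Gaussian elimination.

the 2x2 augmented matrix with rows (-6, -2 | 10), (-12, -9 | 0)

Forward elimination on [A|b]:
R2 <- R2 - (2)*R1:  [   0   -5  -20 ]
Row echelon form:
[ -6  -2  |   10 ]
[  0  -5  |  -20 ]
Back-substitution:
x_2 = (-20) / -5 = 4
x_1 = (10 - (-2)*(4)) / -6 = -3

(-3, 4)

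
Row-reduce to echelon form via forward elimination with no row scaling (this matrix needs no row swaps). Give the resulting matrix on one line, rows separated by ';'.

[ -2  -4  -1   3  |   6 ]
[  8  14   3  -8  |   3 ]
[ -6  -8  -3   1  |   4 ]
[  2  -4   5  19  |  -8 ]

Forward elimination:
R2 <- R2 - (-4)*R1:  [  0  -2  -1   4  27 ]
R3 <- R3 - (3)*R1:  [   0    4    0   -8  -14 ]
R4 <- R4 - (-1)*R1:  [  0  -8   4  22  -2 ]
R3 <- R3 - (-2)*R2:  [  0   0  -2   0  40 ]
R4 <- R4 - (4)*R2:  [    0     0     8     6  -110 ]
R4 <- R4 - (-4)*R3:  [  0   0   0   6  50 ]
Row echelon form:
[ -2  -4  -1  3  |   6 ]
[  0  -2  -1  4  |  27 ]
[  0   0  -2  0  |  40 ]
[  0   0   0  6  |  50 ]

REF = [-2 -4 -1 3 6; 0 -2 -1 4 27; 0 0 -2 0 40; 0 0 0 6 50]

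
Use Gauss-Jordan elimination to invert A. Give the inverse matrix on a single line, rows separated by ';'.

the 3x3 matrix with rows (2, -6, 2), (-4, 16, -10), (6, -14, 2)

inverse = [-27/4 -1 7/4; -13/4 -1/2 3/4; -5/2 -1/2 1/2]

Gauss-Jordan on [A | I]:
R1 <- (1/2)*R1:  [   1   -3    1  |  1/2    0    0 ]
R2 <- R2 - (-4)*R1:  [  0   4  -6  |   2   1   0 ]
R3 <- R3 - (6)*R1:  [  0   4  -4  |  -3   0   1 ]
R2 <- (1/4)*R2:  [    0     1  -3/2  |   1/2   1/4     0 ]
R1 <- R1 - (-3)*R2:  [    1     0  -7/2  |     2   3/4     0 ]
R3 <- R3 - (4)*R2:  [  0   0   2  |  -5  -1   1 ]
R3 <- (1/2)*R3:  [    0     0     1  |  -5/2  -1/2   1/2 ]
R1 <- R1 - (-7/2)*R3:  [     1      0      0  |  -27/4     -1    7/4 ]
R2 <- R2 - (-3/2)*R3:  [     0      1      0  |  -13/4   -1/2    3/4 ]
Right block of [I | A^{-1}] is the inverse:
[ -27/4    -1  7/4 ]
[ -13/4  -1/2  3/4 ]
[  -5/2  -1/2  1/2 ]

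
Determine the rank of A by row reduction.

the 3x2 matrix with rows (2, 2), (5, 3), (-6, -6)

Row reduction:
R2 <- R2 - (5/2)*R1:  [  0  -2 ]
R3 <- R3 - (-3)*R1:  [ 0  0 ]
Row echelon form:
[ 2   2 ]
[ 0  -2 ]
[ 0   0 ]
Nonzero rows / pivot columns: 2

rank(A) = 2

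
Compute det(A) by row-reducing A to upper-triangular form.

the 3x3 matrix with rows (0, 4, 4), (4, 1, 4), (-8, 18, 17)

Forward elimination:
R1 <-> R2   (pivot in column 1 was zero)
[  4   1   4 ]
[  0   4   4 ]
[ -8  18  17 ]
R3 <- R3 - (-2)*R1:  [  0  20  25 ]
R3 <- R3 - (5)*R2:  [ 0  0  5 ]
Upper-triangular form:
[ 4  1  4 ]
[ 0  4  4 ]
[ 0  0  5 ]
det(A) = (-1)^1 * (4) * (4) * (5) = -80  (1 row swap -> sign -1)

det(A) = -80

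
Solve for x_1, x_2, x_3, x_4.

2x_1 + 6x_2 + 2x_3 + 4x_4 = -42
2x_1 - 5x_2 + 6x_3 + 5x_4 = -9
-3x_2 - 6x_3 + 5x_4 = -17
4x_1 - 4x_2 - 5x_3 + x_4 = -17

Forward elimination on [A|b]:
R2 <- R2 - (1)*R1:  [   0  -11    4    1   33 ]
R4 <- R4 - (2)*R1:  [   0  -16   -9   -7   67 ]
R3 <- R3 - (3/11)*R2:  [      0       0  -78/11   52/11     -26 ]
R4 <- R4 - (16/11)*R2:  [       0        0  -163/11   -93/11       19 ]
R4 <- R4 - (163/78)*R3:  [     0      0      0  -55/3  220/3 ]
Row echelon form:
[ 2    6       2      4  |    -42 ]
[ 0  -11       4      1  |     33 ]
[ 0    0  -78/11  52/11  |    -26 ]
[ 0    0       0  -55/3  |  220/3 ]
Back-substitution:
x_4 = (220/3) / (-55/3) = -4
x_3 = (-26 - (52/11)*(-4)) / (-78/11) = 1
x_2 = (33 - (4)*(1) - (1)*(-4)) / -11 = -3
x_1 = (-42 - (6)*(-3) - (2)*(1) - (4)*(-4)) / 2 = -5

(-5, -3, 1, -4)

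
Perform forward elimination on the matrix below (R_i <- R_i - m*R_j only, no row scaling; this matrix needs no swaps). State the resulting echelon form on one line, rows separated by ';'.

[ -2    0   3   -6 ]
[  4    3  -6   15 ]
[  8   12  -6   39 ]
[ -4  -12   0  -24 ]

REF = [-2 0 3 -6; 0 3 0 3; 0 0 6 3; 0 0 0 3]

Forward elimination:
R2 <- R2 - (-2)*R1:  [ 0  3  0  3 ]
R3 <- R3 - (-4)*R1:  [  0  12   6  15 ]
R4 <- R4 - (2)*R1:  [   0  -12   -6  -12 ]
R3 <- R3 - (4)*R2:  [ 0  0  6  3 ]
R4 <- R4 - (-4)*R2:  [  0   0  -6   0 ]
R4 <- R4 - (-1)*R3:  [ 0  0  0  3 ]
Row echelon form:
[ -2  0  3  -6 ]
[  0  3  0   3 ]
[  0  0  6   3 ]
[  0  0  0   3 ]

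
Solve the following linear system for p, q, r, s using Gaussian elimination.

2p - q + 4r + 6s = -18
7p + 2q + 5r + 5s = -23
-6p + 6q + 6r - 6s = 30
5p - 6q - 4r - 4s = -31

Forward elimination on [A|b]:
R2 <- R2 - (7/2)*R1:  [    0  11/2    -9   -16    40 ]
R3 <- R3 - (-3)*R1:  [   0    3   18   12  -24 ]
R4 <- R4 - (5/2)*R1:  [    0  -7/2   -14   -19    14 ]
R3 <- R3 - (6/11)*R2:  [       0        0   252/11   228/11  -504/11 ]
R4 <- R4 - (-7/11)*R2:  [       0        0  -217/11  -321/11   434/11 ]
R4 <- R4 - (-31/36)*R3:  [     0      0      0  -34/3      0 ]
Row echelon form:
[ 2    -1       4       6  |      -18 ]
[ 0  11/2      -9     -16  |       40 ]
[ 0     0  252/11  228/11  |  -504/11 ]
[ 0     0       0   -34/3  |        0 ]
Back-substitution:
s = (0) / (-34/3) = 0
r = (-504/11 - (228/11)*(0)) / (252/11) = -2
q = (40 - (-9)*(-2) - (-16)*(0)) / (11/2) = 4
p = (-18 - (-1)*(4) - (4)*(-2) - (6)*(0)) / 2 = -3

(-3, 4, -2, 0)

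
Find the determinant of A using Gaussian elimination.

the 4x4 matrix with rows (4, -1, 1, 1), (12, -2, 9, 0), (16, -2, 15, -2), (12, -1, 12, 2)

Forward elimination:
R2 <- R2 - (3)*R1:  [  0   1   6  -3 ]
R3 <- R3 - (4)*R1:  [  0   2  11  -6 ]
R4 <- R4 - (3)*R1:  [  0   2   9  -1 ]
R3 <- R3 - (2)*R2:  [  0   0  -1   0 ]
R4 <- R4 - (2)*R2:  [  0   0  -3   5 ]
R4 <- R4 - (3)*R3:  [ 0  0  0  5 ]
Upper-triangular form:
[ 4  -1   1   1 ]
[ 0   1   6  -3 ]
[ 0   0  -1   0 ]
[ 0   0   0   5 ]
det(A) = (-1)^0 * (4) * (1) * (-1) * (5) = -20  (0 row swaps -> sign +1)

det(A) = -20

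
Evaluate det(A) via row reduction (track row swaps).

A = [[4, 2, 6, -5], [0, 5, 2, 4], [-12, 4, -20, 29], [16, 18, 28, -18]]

Forward elimination:
R3 <- R3 - (-3)*R1:  [  0  10  -2  14 ]
R4 <- R4 - (4)*R1:  [  0  10   4   2 ]
R3 <- R3 - (2)*R2:  [  0   0  -6   6 ]
R4 <- R4 - (2)*R2:  [  0   0   0  -6 ]
Upper-triangular form:
[ 4  2   6  -5 ]
[ 0  5   2   4 ]
[ 0  0  -6   6 ]
[ 0  0   0  -6 ]
det(A) = (-1)^0 * (4) * (5) * (-6) * (-6) = 720  (0 row swaps -> sign +1)

det(A) = 720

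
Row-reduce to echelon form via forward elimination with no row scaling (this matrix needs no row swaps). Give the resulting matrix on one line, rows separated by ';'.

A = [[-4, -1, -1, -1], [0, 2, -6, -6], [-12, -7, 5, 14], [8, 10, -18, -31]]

Forward elimination:
R3 <- R3 - (3)*R1:  [  0  -4   8  17 ]
R4 <- R4 - (-2)*R1:  [   0    8  -20  -33 ]
R3 <- R3 - (-2)*R2:  [  0   0  -4   5 ]
R4 <- R4 - (4)*R2:  [  0   0   4  -9 ]
R4 <- R4 - (-1)*R3:  [  0   0   0  -4 ]
Row echelon form:
[ -4  -1  -1  -1 ]
[  0   2  -6  -6 ]
[  0   0  -4   5 ]
[  0   0   0  -4 ]

REF = [-4 -1 -1 -1; 0 2 -6 -6; 0 0 -4 5; 0 0 0 -4]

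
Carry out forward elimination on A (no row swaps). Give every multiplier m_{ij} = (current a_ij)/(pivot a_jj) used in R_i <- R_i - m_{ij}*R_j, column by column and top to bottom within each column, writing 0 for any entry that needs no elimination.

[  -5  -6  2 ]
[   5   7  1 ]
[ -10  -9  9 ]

multipliers: -1, 2, 3

Forward elimination:
R2 <- R2 - (-1)*R1:  [ 0  1  3 ]
R3 <- R3 - (2)*R1:  [ 0  3  5 ]
R3 <- R3 - (3)*R2:  [  0   0  -4 ]
Multipliers (in order of application): m_{21} = -1, m_{31} = 2, m_{32} = 3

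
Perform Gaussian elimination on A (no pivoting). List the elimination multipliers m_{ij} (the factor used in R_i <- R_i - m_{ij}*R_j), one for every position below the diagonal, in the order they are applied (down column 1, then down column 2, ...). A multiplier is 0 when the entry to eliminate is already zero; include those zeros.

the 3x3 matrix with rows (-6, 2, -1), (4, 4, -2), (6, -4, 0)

Forward elimination:
R2 <- R2 - (-2/3)*R1:  [    0  16/3  -8/3 ]
R3 <- R3 - (-1)*R1:  [  0  -2  -1 ]
R3 <- R3 - (-3/8)*R2:  [  0   0  -2 ]
Multipliers (in order of application): m_{21} = -2/3, m_{31} = -1, m_{32} = -3/8

multipliers: -2/3, -1, -3/8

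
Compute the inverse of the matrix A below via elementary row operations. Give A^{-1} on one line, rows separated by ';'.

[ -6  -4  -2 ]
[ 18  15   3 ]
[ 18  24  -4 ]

inverse = [11/3 16/9 -1/2; -7/2 -5/3 1/2; -9/2 -2 1/2]

Gauss-Jordan on [A | I]:
R1 <- (1/-6)*R1:  [    1   2/3   1/3  |  -1/6     0     0 ]
R2 <- R2 - (18)*R1:  [  0   3  -3  |   3   1   0 ]
R3 <- R3 - (18)*R1:  [   0   12  -10  |    3    0    1 ]
R2 <- (1/3)*R2:  [   0    1   -1  |    1  1/3    0 ]
R1 <- R1 - (2/3)*R2:  [    1     0     1  |  -5/6  -2/9     0 ]
R3 <- R3 - (12)*R2:  [  0   0   2  |  -9  -4   1 ]
R3 <- (1/2)*R3:  [    0     0     1  |  -9/2    -2   1/2 ]
R1 <- R1 - (1)*R3:  [    1     0     0  |  11/3  16/9  -1/2 ]
R2 <- R2 - (-1)*R3:  [    0     1     0  |  -7/2  -5/3   1/2 ]
Right block of [I | A^{-1}] is the inverse:
[ 11/3  16/9  -1/2 ]
[ -7/2  -5/3   1/2 ]
[ -9/2    -2   1/2 ]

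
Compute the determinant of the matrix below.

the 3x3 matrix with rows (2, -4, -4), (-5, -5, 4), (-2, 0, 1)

Forward elimination:
R2 <- R2 - (-5/2)*R1:  [   0  -15   -6 ]
R3 <- R3 - (-1)*R1:  [  0  -4  -3 ]
R3 <- R3 - (4/15)*R2:  [    0     0  -7/5 ]
Upper-triangular form:
[ 2   -4    -4 ]
[ 0  -15    -6 ]
[ 0    0  -7/5 ]
det(A) = (-1)^0 * (2) * (-15) * (-7/5) = 42  (0 row swaps -> sign +1)

det(A) = 42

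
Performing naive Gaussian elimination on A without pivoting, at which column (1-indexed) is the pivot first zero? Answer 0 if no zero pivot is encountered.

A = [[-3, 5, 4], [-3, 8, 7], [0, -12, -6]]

Naive forward elimination:
R2 <- R2 - (1)*R1:  [ 0  3  3 ]
R3 <- R3 - (-4)*R2:  [ 0  0  6 ]
All pivots nonzero; naive elimination completes without hitting a zero pivot.

first zero-pivot column = 0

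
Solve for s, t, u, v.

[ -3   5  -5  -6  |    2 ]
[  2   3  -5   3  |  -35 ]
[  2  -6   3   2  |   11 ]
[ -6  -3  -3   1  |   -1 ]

(-1, -2, 3, -4)

Forward elimination on [A|b]:
R2 <- R2 - (-2/3)*R1:  [      0    19/3   -25/3      -1  -101/3 ]
R3 <- R3 - (-2/3)*R1:  [    0  -8/3  -1/3    -2  37/3 ]
R4 <- R4 - (2)*R1:  [   0  -13    7   13   -5 ]
R3 <- R3 - (-8/19)*R2:  [      0       0  -73/19  -46/19  -35/19 ]
R4 <- R4 - (-39/19)*R2:  [        0         0   -192/19    208/19  -1408/19 ]
R4 <- R4 - (192/73)*R3:  [        0         0         0   1264/73  -5056/73 ]
Row echelon form:
[ -3     5      -5       -6  |         2 ]
[  0  19/3   -25/3       -1  |    -101/3 ]
[  0     0  -73/19   -46/19  |    -35/19 ]
[  0     0       0  1264/73  |  -5056/73 ]
Back-substitution:
v = (-5056/73) / (1264/73) = -4
u = (-35/19 - (-46/19)*(-4)) / (-73/19) = 3
t = (-101/3 - (-25/3)*(3) - (-1)*(-4)) / (19/3) = -2
s = (2 - (5)*(-2) - (-5)*(3) - (-6)*(-4)) / -3 = -1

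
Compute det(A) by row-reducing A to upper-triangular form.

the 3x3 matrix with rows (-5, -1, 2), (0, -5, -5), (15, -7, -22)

det(A) = -150

Forward elimination:
R3 <- R3 - (-3)*R1:  [   0  -10  -16 ]
R3 <- R3 - (2)*R2:  [  0   0  -6 ]
Upper-triangular form:
[ -5  -1   2 ]
[  0  -5  -5 ]
[  0   0  -6 ]
det(A) = (-1)^0 * (-5) * (-5) * (-6) = -150  (0 row swaps -> sign +1)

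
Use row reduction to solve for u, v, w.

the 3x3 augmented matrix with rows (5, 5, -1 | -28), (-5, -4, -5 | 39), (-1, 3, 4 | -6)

Forward elimination on [A|b]:
R2 <- R2 - (-1)*R1:  [  0   1  -6  11 ]
R3 <- R3 - (-1/5)*R1:  [     0      4   19/5  -58/5 ]
R3 <- R3 - (4)*R2:  [      0       0   139/5  -278/5 ]
Row echelon form:
[ 5  5     -1  |     -28 ]
[ 0  1     -6  |      11 ]
[ 0  0  139/5  |  -278/5 ]
Back-substitution:
w = (-278/5) / (139/5) = -2
v = (11 - (-6)*(-2)) / 1 = -1
u = (-28 - (5)*(-1) - (-1)*(-2)) / 5 = -5

(-5, -1, -2)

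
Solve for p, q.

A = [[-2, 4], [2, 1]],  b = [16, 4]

Forward elimination on [A|b]:
R2 <- R2 - (-1)*R1:  [  0   5  20 ]
Row echelon form:
[ -2  4  |  16 ]
[  0  5  |  20 ]
Back-substitution:
q = (20) / 5 = 4
p = (16 - (4)*(4)) / -2 = 0

(0, 4)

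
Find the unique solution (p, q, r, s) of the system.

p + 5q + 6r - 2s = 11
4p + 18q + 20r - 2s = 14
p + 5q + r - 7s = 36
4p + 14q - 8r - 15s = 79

(1, 0, 0, -5)

Forward elimination on [A|b]:
R2 <- R2 - (4)*R1:  [   0   -2   -4    6  -30 ]
R3 <- R3 - (1)*R1:  [  0   0  -5  -5  25 ]
R4 <- R4 - (4)*R1:  [   0   -6  -32   -7   35 ]
R4 <- R4 - (3)*R2:  [   0    0  -20  -25  125 ]
R4 <- R4 - (4)*R3:  [  0   0   0  -5  25 ]
Row echelon form:
[ 1   5   6  -2  |   11 ]
[ 0  -2  -4   6  |  -30 ]
[ 0   0  -5  -5  |   25 ]
[ 0   0   0  -5  |   25 ]
Back-substitution:
s = (25) / -5 = -5
r = (25 - (-5)*(-5)) / -5 = 0
q = (-30 - (-4)*(0) - (6)*(-5)) / -2 = 0
p = (11 - (5)*(0) - (6)*(0) - (-2)*(-5)) / 1 = 1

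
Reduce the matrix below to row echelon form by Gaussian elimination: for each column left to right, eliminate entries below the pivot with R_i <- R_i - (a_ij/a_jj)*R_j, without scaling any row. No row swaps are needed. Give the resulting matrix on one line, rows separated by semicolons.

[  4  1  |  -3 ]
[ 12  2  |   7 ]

Forward elimination:
R2 <- R2 - (3)*R1:  [  0  -1  16 ]
Row echelon form:
[ 4   1  |  -3 ]
[ 0  -1  |  16 ]

REF = [4 1 -3; 0 -1 16]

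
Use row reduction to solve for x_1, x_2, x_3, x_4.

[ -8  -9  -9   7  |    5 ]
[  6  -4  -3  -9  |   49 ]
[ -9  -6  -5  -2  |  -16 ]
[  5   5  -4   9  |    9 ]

Forward elimination on [A|b]:
R2 <- R2 - (-3/4)*R1:  [     0  -43/4  -39/4  -15/4  211/4 ]
R3 <- R3 - (9/8)*R1:  [      0    33/8    41/8   -79/8  -173/8 ]
R4 <- R4 - (-5/8)*R1:  [     0   -5/8  -77/8  107/8   97/8 ]
R3 <- R3 - (-33/86)*R2:  [       0        0   119/86  -973/86  -119/86 ]
R4 <- R4 - (5/86)*R2:  [       0        0  -779/86  1169/86   779/86 ]
R4 <- R4 - (-779/119)*R3:  [        0         0         0  -1028/17         0 ]
Row echelon form:
[ -8     -9      -9         7  |        5 ]
[  0  -43/4   -39/4     -15/4  |    211/4 ]
[  0      0  119/86   -973/86  |  -119/86 ]
[  0      0       0  -1028/17  |        0 ]
Back-substitution:
x_4 = (0) / (-1028/17) = 0
x_3 = (-119/86 - (-973/86)*(0)) / (119/86) = -1
x_2 = (211/4 - (-39/4)*(-1) - (-15/4)*(0)) / (-43/4) = -4
x_1 = (5 - (-9)*(-4) - (-9)*(-1) - (7)*(0)) / -8 = 5

(5, -4, -1, 0)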